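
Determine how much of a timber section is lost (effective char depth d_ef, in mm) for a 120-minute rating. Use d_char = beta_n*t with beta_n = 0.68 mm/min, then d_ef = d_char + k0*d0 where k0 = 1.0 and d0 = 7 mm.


d_char = 0.68 * 120 = 81.6 mm
d_ef = 81.6 + 1.0*7 = 88.6 mm

88.6 mm


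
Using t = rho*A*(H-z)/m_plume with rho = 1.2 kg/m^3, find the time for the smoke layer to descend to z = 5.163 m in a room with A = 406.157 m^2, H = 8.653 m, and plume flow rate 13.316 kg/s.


H - z = 3.49 m
t = 1.2 * 406.157 * 3.49 / 13.316 = 127.74 s

127.74 s


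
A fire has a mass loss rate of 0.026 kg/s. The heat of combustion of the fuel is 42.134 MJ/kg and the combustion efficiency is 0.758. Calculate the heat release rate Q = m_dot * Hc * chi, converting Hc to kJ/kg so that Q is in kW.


Hc = 42.134 MJ/kg = 42.134 * 1000 kJ/kg = 42134 kJ/kg
Q = 0.026 kg/s * 42134 kJ/kg * 0.758 = 830.38 kW

830.38 kW


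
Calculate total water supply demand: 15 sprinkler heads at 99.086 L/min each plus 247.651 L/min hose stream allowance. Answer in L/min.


Sprinkler demand = 15 * 99.086 = 1486.29 L/min
Total = 1486.29 + 247.651 = 1733.941 L/min

1733.941 L/min


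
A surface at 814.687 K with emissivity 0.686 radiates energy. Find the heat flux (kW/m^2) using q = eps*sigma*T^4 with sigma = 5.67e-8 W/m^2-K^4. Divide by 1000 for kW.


T^4 = 4.4052e+11
q = 0.686 * 5.67e-8 * 4.4052e+11 / 1000 = 17.134 kW/m^2

17.134 kW/m^2


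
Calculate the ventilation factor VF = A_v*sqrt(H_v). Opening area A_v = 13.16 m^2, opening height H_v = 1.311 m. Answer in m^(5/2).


sqrt(H_v) = 1.1450
VF = 13.16 * 1.1450 = 15.068 m^(5/2)

15.068 m^(5/2)


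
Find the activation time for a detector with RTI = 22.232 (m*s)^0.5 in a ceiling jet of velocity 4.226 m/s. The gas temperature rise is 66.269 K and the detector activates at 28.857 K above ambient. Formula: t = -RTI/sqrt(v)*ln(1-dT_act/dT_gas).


dT_act/dT_gas = 0.43545
ln(1 - 0.43545) = -0.57173
t = -22.232 / sqrt(4.226) * -0.57173 = 6.1831 s

6.1831 s


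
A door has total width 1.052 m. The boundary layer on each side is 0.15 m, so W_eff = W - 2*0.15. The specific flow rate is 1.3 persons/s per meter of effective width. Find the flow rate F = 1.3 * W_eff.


W_eff = 1.052 - 0.30 = 0.752 m
F = 1.3 * 0.752 = 0.97760 persons/s

0.97760 persons/s


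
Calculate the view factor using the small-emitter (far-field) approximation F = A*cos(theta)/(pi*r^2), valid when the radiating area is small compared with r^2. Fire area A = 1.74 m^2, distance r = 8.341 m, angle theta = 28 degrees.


cos(28 deg) = 0.88295
pi*r^2 = 218.57
F = 1.74 * 0.88295 / 218.57 = 0.0070291

0.0070291


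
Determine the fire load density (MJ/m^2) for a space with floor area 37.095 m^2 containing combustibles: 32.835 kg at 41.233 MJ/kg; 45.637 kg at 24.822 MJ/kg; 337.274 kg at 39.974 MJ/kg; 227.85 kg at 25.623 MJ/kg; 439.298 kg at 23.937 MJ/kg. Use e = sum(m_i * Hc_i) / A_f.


Total energy = 32.835*41.233 + 45.637*24.822 + 337.274*39.974 + 227.85*25.623 + 439.298*23.937
= 1353.886 + 1132.802 + 13482.19 + 5838.201 + 10515.48
= 32322.55 MJ
e = 32322.55 / 37.095 = 871.35 MJ/m^2

871.35 MJ/m^2


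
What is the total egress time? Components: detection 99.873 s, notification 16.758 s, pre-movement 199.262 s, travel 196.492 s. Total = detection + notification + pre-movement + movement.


Total = 99.873 + 16.758 + 199.262 + 196.492 = 512.385 s

512.385 s


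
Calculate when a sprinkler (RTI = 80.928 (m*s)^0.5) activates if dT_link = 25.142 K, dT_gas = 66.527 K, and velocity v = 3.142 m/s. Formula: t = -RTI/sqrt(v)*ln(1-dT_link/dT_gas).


dT_link/dT_gas = 0.37792
ln(1 - 0.37792) = -0.47469
t = -80.928 / sqrt(3.142) * -0.47469 = 21.672 s

21.672 s


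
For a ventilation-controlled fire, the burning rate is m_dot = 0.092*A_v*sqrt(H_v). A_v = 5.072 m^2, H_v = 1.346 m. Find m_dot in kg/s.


sqrt(H_v) = 1.1602
m_dot = 0.092 * 5.072 * 1.1602 = 0.54136 kg/s

0.54136 kg/s


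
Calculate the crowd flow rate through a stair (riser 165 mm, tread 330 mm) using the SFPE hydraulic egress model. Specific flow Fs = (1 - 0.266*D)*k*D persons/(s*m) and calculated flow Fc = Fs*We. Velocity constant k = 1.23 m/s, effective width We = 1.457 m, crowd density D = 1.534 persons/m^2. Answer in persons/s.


1 - 0.266*D = 1 - 0.266*1.534 = 0.59196
Fs = 0.59196 * 1.23 * 1.534 = 1.1169 persons/(s*m)
Fc = 1.1169 * 1.457 = 1.6273 persons/s

1.6273 persons/s


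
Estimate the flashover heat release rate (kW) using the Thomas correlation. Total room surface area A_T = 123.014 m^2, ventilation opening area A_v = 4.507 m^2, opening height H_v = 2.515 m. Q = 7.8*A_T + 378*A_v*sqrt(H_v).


7.8*A_T = 959.51
sqrt(H_v) = 1.5859
378*A_v*sqrt(H_v) = 2701.8
Q = 959.51 + 2701.8 = 3661.3 kW

3661.3 kW


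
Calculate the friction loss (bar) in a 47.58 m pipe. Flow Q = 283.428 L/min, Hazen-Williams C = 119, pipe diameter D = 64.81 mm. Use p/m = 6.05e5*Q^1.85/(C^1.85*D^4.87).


Q^1.85 = 34437
C^1.85 = 6914.5
D^4.87 = 6.6481e+08
p/m = 0.0045323 bar/m
p_total = 0.0045323 * 47.58 = 0.21565 bar

0.21565 bar


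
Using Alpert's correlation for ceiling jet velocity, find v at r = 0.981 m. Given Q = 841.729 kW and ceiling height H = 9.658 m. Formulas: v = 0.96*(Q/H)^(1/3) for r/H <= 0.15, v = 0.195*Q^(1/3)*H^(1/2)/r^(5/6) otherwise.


r/H = 0.981 / 9.658 = 0.10157
r/H <= 0.15, so v = 0.96*(Q/H)^(1/3)
Q/H = 87.154
(Q/H)^(1/3) = 4.4337
v = 0.96 * 4.4337 = 4.2563 m/s

4.2563 m/s


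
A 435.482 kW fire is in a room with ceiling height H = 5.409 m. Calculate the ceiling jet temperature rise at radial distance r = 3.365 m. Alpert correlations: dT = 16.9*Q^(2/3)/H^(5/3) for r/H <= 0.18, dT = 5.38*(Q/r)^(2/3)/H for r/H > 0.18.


r/H = 3.365 / 5.409 = 0.62211
r/H > 0.18, so dT = 5.38*(Q/r)^(2/3)/H
Q/r = 129.42
(Q/r)^(2/3) = 25.585
dT = 5.38 * 25.585 / 5.409 = 25.448 K

25.448 K


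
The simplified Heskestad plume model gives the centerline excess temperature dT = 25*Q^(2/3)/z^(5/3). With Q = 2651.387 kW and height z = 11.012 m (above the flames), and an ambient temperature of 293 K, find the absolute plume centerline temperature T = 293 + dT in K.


Q^(2/3) = 191.56
z^(5/3) = 54.506
dT = 25 * 191.56 / 54.506 = 87.864 K
T = 293 + 87.864 = 380.86 K

380.86 K


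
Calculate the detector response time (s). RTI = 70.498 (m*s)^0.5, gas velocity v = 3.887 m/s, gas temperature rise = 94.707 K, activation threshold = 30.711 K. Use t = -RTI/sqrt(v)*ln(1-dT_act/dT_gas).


dT_act/dT_gas = 0.32427
ln(1 - 0.32427) = -0.39197
t = -70.498 / sqrt(3.887) * -0.39197 = 14.016 s

14.016 s


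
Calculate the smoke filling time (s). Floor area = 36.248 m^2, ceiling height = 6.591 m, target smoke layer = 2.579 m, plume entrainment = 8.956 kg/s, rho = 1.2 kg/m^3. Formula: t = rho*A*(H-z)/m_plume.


H - z = 4.012 m
t = 1.2 * 36.248 * 4.012 / 8.956 = 19.486 s

19.486 s


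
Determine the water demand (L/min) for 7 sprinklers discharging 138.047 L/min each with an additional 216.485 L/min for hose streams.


Sprinkler demand = 7 * 138.047 = 966.329 L/min
Total = 966.329 + 216.485 = 1182.814 L/min

1182.814 L/min


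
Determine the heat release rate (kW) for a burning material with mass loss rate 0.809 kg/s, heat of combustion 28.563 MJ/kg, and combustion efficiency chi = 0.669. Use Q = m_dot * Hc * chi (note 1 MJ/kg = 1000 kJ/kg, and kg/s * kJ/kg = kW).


Hc = 28.563 MJ/kg = 28.563 * 1000 kJ/kg = 28563 kJ/kg
Q = 0.809 kg/s * 28563 kJ/kg * 0.669 = 15459 kW

15459 kW


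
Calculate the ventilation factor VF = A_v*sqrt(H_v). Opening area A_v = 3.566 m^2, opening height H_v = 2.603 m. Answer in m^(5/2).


sqrt(H_v) = 1.6134
VF = 3.566 * 1.6134 = 5.7533 m^(5/2)

5.7533 m^(5/2)


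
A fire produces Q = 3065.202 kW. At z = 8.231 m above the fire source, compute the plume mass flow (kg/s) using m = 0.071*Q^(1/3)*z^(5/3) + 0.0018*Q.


Q^(1/3) = 14.526
z^(5/3) = 33.555
First term = 0.071 * 14.526 * 33.555 = 34.607
Second term = 0.0018 * 3065.202 = 5.5174
m = 40.125 kg/s

40.125 kg/s


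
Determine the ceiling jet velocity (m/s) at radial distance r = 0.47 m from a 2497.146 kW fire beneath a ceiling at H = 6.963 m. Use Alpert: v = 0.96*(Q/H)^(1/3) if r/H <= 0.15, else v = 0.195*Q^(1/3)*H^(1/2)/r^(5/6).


r/H = 0.47 / 6.963 = 0.067500
r/H <= 0.15, so v = 0.96*(Q/H)^(1/3)
Q/H = 358.63
(Q/H)^(1/3) = 7.1048
v = 0.96 * 7.1048 = 6.8206 m/s

6.8206 m/s


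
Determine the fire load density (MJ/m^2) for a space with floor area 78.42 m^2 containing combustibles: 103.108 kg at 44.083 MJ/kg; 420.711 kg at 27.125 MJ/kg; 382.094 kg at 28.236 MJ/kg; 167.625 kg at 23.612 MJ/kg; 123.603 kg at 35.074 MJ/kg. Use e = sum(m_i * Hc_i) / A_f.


Total energy = 103.108*44.083 + 420.711*27.125 + 382.094*28.236 + 167.625*23.612 + 123.603*35.074
= 4545.310 + 11411.79 + 10788.81 + 3957.961 + 4335.252
= 35039.12 MJ
e = 35039.12 / 78.42 = 446.81 MJ/m^2

446.81 MJ/m^2


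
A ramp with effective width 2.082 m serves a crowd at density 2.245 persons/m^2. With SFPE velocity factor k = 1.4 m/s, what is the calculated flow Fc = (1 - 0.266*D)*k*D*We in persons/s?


1 - 0.266*D = 1 - 0.266*2.245 = 0.40283
Fs = 0.40283 * 1.4 * 2.245 = 1.2661 persons/(s*m)
Fc = 1.2661 * 2.082 = 2.6360 persons/s

2.6360 persons/s


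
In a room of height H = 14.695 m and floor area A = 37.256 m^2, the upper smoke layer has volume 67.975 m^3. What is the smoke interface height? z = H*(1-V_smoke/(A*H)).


V/(A*H) = 0.12416
1 - 0.12416 = 0.87584
z = 14.695 * 0.87584 = 12.870 m

12.870 m


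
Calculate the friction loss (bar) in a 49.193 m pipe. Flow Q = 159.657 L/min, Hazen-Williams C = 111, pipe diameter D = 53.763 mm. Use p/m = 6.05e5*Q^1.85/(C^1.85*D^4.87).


Q^1.85 = 11910
C^1.85 = 6079.2
D^4.87 = 2.6758e+08
p/m = 0.0044295 bar/m
p_total = 0.0044295 * 49.193 = 0.21790 bar

0.21790 bar


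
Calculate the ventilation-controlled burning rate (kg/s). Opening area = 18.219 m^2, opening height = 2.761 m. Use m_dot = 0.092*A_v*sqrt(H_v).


sqrt(H_v) = 1.6616
m_dot = 0.092 * 18.219 * 1.6616 = 2.7851 kg/s

2.7851 kg/s


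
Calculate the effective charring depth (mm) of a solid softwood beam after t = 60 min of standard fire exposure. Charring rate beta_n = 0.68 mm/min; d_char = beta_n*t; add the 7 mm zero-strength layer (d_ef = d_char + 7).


d_char = 0.68 * 60 = 40.8 mm
d_ef = 40.8 + 1.0*7 = 47.8 mm

47.8 mm


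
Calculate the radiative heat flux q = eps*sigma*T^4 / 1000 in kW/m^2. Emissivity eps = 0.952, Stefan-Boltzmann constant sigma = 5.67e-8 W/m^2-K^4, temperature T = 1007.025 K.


T^4 = 1.0284e+12
q = 0.952 * 5.67e-8 * 1.0284e+12 / 1000 = 55.511 kW/m^2

55.511 kW/m^2


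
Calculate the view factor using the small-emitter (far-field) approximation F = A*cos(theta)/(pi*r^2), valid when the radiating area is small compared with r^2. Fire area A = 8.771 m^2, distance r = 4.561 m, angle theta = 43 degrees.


cos(43 deg) = 0.73135
pi*r^2 = 65.354
F = 8.771 * 0.73135 / 65.354 = 0.098154

0.098154


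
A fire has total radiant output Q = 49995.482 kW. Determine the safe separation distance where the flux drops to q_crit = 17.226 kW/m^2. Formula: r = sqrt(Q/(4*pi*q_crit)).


4*pi*q_crit = 216.47
Q/(4*pi*q_crit) = 230.96
r = sqrt(230.96) = 15.197 m

15.197 m


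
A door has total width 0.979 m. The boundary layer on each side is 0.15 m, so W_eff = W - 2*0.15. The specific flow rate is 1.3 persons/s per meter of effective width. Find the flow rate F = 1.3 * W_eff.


W_eff = 0.979 - 0.30 = 0.679 m
F = 1.3 * 0.679 = 0.88270 persons/s

0.88270 persons/s


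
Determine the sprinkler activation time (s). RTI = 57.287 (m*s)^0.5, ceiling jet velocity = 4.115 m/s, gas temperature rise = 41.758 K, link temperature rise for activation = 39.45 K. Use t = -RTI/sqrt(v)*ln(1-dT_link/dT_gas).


dT_link/dT_gas = 0.94473
ln(1 - 0.94473) = -2.8955
t = -57.287 / sqrt(4.115) * -2.8955 = 81.770 s

81.770 s


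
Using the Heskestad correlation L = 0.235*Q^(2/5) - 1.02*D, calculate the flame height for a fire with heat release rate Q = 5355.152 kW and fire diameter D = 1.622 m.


Q^(2/5) = 31.010
0.235 * Q^(2/5) = 7.2875
1.02 * D = 1.6544
L = 5.6330 m

5.6330 m


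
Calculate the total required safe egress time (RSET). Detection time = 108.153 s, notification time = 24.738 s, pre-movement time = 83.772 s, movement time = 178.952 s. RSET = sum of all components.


Total = 108.153 + 24.738 + 83.772 + 178.952 = 395.615 s

395.615 s


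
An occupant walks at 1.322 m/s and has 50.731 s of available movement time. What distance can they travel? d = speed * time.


d = 1.322 * 50.731 = 67.066 m

67.066 m


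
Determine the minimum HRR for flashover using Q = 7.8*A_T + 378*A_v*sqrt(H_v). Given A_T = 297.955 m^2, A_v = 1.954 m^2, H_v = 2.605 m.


7.8*A_T = 2324.049
sqrt(H_v) = 1.6140
378*A_v*sqrt(H_v) = 1192.1
Q = 2324.049 + 1192.1 = 3516.2 kW

3516.2 kW


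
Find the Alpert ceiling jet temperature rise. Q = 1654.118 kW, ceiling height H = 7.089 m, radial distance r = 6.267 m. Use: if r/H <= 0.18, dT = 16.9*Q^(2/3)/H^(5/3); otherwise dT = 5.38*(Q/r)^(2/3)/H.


r/H = 6.267 / 7.089 = 0.88405
r/H > 0.18, so dT = 5.38*(Q/r)^(2/3)/H
Q/r = 263.94
(Q/r)^(2/3) = 41.147
dT = 5.38 * 41.147 / 7.089 = 31.227 K

31.227 K


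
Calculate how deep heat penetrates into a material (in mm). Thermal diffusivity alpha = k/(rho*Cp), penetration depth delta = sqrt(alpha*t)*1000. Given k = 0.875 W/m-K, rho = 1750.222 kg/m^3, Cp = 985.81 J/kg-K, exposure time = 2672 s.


alpha = 0.875 / (1750.222 * 985.81) = 5.0713e-07 m^2/s
alpha * t = 0.0013551
delta = sqrt(0.0013551) * 1000 = 36.811 mm

36.811 mm


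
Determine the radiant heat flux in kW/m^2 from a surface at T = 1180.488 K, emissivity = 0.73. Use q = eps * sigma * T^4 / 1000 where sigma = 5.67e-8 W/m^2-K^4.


T^4 = 1.9420e+12
q = 0.73 * 5.67e-8 * 1.9420e+12 / 1000 = 80.381 kW/m^2

80.381 kW/m^2


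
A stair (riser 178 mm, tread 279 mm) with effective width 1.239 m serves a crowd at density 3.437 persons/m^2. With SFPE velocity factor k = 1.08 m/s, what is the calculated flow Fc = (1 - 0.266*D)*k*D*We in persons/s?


1 - 0.266*D = 1 - 0.266*3.437 = 0.085758
Fs = 0.085758 * 1.08 * 3.437 = 0.31833 persons/(s*m)
Fc = 0.31833 * 1.239 = 0.39441 persons/s

0.39441 persons/s


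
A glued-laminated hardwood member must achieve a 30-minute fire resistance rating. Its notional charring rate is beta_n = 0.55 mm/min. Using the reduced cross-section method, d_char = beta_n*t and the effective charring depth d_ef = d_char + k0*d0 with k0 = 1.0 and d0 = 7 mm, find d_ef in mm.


d_char = 0.55 * 30 = 16.5 mm
d_ef = 16.5 + 1.0*7 = 23.5 mm

23.5 mm


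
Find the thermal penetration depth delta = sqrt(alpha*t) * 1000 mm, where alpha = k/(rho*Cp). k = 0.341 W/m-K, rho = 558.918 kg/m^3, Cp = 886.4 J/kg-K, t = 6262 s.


alpha = 0.341 / (558.918 * 886.4) = 6.8830e-07 m^2/s
alpha * t = 0.0043101
delta = sqrt(0.0043101) * 1000 = 65.652 mm

65.652 mm


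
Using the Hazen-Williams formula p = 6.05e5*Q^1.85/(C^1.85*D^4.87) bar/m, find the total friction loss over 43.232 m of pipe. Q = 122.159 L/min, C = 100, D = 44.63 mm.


Q^1.85 = 7257.9
C^1.85 = 5011.9
D^4.87 = 1.0806e+08
p/m = 0.0081075 bar/m
p_total = 0.0081075 * 43.232 = 0.35050 bar

0.35050 bar


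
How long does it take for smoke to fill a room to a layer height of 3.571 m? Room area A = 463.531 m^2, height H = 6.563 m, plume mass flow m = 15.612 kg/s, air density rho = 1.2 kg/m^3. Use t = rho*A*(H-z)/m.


H - z = 2.992 m
t = 1.2 * 463.531 * 2.992 / 15.612 = 106.60 s

106.60 s


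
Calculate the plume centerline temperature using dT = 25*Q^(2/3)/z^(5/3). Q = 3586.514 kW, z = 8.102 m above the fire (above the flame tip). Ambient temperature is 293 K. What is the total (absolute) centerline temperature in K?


Q^(2/3) = 234.31
z^(5/3) = 32.683
dT = 25 * 234.31 / 32.683 = 179.23 K
T = 293 + 179.23 = 472.23 K

472.23 K


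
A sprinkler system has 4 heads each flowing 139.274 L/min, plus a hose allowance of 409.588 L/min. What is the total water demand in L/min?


Sprinkler demand = 4 * 139.274 = 557.096 L/min
Total = 557.096 + 409.588 = 966.684 L/min

966.684 L/min


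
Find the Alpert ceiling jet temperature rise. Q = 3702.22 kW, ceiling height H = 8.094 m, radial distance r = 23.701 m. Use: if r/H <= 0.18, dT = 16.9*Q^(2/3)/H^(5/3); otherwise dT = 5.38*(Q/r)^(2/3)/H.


r/H = 23.701 / 8.094 = 2.9282
r/H > 0.18, so dT = 5.38*(Q/r)^(2/3)/H
Q/r = 156.21
(Q/r)^(2/3) = 29.004
dT = 5.38 * 29.004 / 8.094 = 19.279 K

19.279 K


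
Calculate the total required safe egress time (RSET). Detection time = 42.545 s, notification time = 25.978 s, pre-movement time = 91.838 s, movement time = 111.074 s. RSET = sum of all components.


Total = 42.545 + 25.978 + 91.838 + 111.074 = 271.435 s

271.435 s


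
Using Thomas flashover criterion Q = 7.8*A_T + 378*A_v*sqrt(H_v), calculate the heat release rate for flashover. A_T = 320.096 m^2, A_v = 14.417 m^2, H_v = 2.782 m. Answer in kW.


7.8*A_T = 2496.7
sqrt(H_v) = 1.6679
378*A_v*sqrt(H_v) = 9089.6
Q = 2496.7 + 9089.6 = 11586 kW

11586 kW


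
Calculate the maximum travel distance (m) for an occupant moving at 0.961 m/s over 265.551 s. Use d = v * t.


d = 0.961 * 265.551 = 255.19 m

255.19 m


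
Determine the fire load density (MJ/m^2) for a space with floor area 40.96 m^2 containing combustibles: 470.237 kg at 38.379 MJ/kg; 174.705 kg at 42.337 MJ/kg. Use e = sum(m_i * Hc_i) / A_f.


Total energy = 470.237*38.379 + 174.705*42.337
= 18047.23 + 7396.486
= 25443.71 MJ
e = 25443.71 / 40.96 = 621.18 MJ/m^2

621.18 MJ/m^2


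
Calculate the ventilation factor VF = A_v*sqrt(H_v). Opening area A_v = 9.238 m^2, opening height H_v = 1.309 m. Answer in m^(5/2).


sqrt(H_v) = 1.1441
VF = 9.238 * 1.1441 = 10.569 m^(5/2)

10.569 m^(5/2)


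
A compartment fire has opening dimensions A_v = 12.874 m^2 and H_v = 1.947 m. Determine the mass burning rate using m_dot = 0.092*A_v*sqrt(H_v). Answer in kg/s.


sqrt(H_v) = 1.3953
m_dot = 0.092 * 12.874 * 1.3953 = 1.6527 kg/s

1.6527 kg/s


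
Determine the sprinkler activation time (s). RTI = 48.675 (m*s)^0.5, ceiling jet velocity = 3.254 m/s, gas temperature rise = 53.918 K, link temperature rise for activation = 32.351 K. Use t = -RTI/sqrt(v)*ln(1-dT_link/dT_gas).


dT_link/dT_gas = 0.60000
ln(1 - 0.60000) = -0.91630
t = -48.675 / sqrt(3.254) * -0.91630 = 24.725 s

24.725 s


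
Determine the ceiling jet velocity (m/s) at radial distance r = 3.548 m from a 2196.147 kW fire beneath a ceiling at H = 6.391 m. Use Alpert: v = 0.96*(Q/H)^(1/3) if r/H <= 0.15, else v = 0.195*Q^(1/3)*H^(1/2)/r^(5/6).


r/H = 3.548 / 6.391 = 0.55516
r/H > 0.15, so v = 0.195*Q^(1/3)*H^(1/2)/r^(5/6)
Q^(1/3) = 12.998
H^(1/2) = 2.5280
r^(5/6) = 2.8729
v = 0.195 * 12.998 * 2.5280 / 2.8729 = 2.2304 m/s

2.2304 m/s


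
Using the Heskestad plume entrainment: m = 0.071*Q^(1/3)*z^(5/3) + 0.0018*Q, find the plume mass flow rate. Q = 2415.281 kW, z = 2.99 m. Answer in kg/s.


Q^(1/3) = 13.417
z^(5/3) = 6.2056
First term = 0.071 * 13.417 * 6.2056 = 5.9115
Second term = 0.0018 * 2415.281 = 4.3475
m = 10.259 kg/s

10.259 kg/s


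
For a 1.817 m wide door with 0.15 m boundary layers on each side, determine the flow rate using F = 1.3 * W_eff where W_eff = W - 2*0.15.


W_eff = 1.817 - 0.30 = 1.517 m
F = 1.3 * 1.517 = 1.9721 persons/s

1.9721 persons/s


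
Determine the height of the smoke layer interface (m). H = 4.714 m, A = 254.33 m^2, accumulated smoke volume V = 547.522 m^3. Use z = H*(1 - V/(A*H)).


V/(A*H) = 0.45668
1 - 0.45668 = 0.54332
z = 4.714 * 0.54332 = 2.5612 m

2.5612 m


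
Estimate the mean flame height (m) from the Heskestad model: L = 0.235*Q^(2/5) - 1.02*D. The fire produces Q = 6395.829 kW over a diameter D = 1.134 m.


Q^(2/5) = 33.293
0.235 * Q^(2/5) = 7.8240
1.02 * D = 1.1567
L = 6.6673 m

6.6673 m


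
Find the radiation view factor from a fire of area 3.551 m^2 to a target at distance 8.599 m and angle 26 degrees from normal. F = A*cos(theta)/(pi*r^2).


cos(26 deg) = 0.89879
pi*r^2 = 232.30
F = 3.551 * 0.89879 / 232.30 = 0.013739

0.013739


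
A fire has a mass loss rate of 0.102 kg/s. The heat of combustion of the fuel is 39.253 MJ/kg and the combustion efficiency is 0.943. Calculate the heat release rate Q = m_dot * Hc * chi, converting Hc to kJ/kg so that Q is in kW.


Hc = 39.253 MJ/kg = 39.253 * 1000 kJ/kg = 39253 kJ/kg
Q = 0.102 kg/s * 39253 kJ/kg * 0.943 = 3775.6 kW

3775.6 kW


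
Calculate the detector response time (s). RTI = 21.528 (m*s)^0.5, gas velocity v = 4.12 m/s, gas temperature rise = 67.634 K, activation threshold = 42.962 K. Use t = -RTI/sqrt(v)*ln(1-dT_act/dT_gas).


dT_act/dT_gas = 0.63521
ln(1 - 0.63521) = -1.0084
t = -21.528 / sqrt(4.12) * -1.0084 = 10.696 s

10.696 s


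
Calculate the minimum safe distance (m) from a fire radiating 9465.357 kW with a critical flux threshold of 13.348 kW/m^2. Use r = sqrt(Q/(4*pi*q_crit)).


4*pi*q_crit = 167.74
Q/(4*pi*q_crit) = 56.430
r = sqrt(56.430) = 7.5120 m

7.5120 m


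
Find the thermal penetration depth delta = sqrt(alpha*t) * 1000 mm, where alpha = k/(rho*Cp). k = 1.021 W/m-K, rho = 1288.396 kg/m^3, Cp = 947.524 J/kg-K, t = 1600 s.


alpha = 1.021 / (1288.396 * 947.524) = 8.3635e-07 m^2/s
alpha * t = 0.0013382
delta = sqrt(0.0013382) * 1000 = 36.581 mm

36.581 mm


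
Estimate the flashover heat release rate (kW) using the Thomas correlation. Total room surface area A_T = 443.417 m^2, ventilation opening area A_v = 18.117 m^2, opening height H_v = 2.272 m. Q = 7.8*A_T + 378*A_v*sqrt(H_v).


7.8*A_T = 3458.7
sqrt(H_v) = 1.5073
378*A_v*sqrt(H_v) = 10322
Q = 3458.7 + 10322 = 13781 kW

13781 kW


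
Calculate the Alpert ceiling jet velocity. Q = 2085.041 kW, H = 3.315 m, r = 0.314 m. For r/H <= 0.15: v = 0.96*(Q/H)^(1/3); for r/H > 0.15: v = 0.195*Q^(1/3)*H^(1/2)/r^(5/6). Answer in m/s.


r/H = 0.314 / 3.315 = 0.094721
r/H <= 0.15, so v = 0.96*(Q/H)^(1/3)
Q/H = 628.97
(Q/H)^(1/3) = 8.5680
v = 0.96 * 8.5680 = 8.2252 m/s

8.2252 m/s


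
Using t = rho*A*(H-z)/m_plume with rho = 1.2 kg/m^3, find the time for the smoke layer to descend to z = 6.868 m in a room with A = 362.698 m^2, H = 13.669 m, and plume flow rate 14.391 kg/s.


H - z = 6.801 m
t = 1.2 * 362.698 * 6.801 / 14.391 = 205.69 s

205.69 s


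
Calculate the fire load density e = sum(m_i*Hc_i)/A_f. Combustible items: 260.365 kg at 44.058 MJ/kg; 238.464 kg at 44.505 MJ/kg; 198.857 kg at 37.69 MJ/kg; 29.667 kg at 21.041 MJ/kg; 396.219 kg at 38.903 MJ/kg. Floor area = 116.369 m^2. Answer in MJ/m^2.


Total energy = 260.365*44.058 + 238.464*44.505 + 198.857*37.69 + 29.667*21.041 + 396.219*38.903
= 11471.16 + 10612.84 + 7494.920 + 624.2233 + 15414.11
= 45617.25 MJ
e = 45617.25 / 116.369 = 392.01 MJ/m^2

392.01 MJ/m^2


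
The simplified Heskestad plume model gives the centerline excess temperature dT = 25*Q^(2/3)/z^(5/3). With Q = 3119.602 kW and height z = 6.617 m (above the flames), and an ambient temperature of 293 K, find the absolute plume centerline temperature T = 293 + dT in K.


Q^(2/3) = 213.50
z^(5/3) = 23.322
dT = 25 * 213.50 / 23.322 = 228.86 K
T = 293 + 228.86 = 521.86 K

521.86 K


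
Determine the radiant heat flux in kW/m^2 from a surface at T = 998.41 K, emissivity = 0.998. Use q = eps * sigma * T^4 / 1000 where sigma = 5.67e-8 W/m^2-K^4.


T^4 = 9.9366e+11
q = 0.998 * 5.67e-8 * 9.9366e+11 / 1000 = 56.228 kW/m^2

56.228 kW/m^2


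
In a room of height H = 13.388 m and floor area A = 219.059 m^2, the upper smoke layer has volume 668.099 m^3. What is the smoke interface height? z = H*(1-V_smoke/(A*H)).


V/(A*H) = 0.22781
1 - 0.22781 = 0.77219
z = 13.388 * 0.77219 = 10.338 m

10.338 m


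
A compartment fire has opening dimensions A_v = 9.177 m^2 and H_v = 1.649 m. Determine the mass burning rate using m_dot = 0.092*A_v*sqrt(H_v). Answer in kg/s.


sqrt(H_v) = 1.2841
m_dot = 0.092 * 9.177 * 1.2841 = 1.0842 kg/s

1.0842 kg/s


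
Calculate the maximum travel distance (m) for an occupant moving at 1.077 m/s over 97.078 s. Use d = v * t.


d = 1.077 * 97.078 = 104.55 m

104.55 m


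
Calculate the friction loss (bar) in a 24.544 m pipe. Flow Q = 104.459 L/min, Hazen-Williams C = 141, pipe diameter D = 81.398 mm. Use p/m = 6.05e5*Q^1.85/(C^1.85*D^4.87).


Q^1.85 = 5433.1
C^1.85 = 9463.6
D^4.87 = 2.0169e+09
p/m = 0.00017221 bar/m
p_total = 0.00017221 * 24.544 = 0.0042267 bar

0.0042267 bar


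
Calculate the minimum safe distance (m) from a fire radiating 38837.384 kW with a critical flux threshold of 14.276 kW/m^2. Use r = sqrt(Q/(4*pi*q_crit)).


4*pi*q_crit = 179.40
Q/(4*pi*q_crit) = 216.49
r = sqrt(216.49) = 14.714 m

14.714 m


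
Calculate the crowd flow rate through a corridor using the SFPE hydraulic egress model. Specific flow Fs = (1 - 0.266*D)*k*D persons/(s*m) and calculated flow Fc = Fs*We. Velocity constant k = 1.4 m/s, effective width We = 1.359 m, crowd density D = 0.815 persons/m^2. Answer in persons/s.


1 - 0.266*D = 1 - 0.266*0.815 = 0.78321
Fs = 0.78321 * 1.4 * 0.815 = 0.89364 persons/(s*m)
Fc = 0.89364 * 1.359 = 1.2145 persons/s

1.2145 persons/s


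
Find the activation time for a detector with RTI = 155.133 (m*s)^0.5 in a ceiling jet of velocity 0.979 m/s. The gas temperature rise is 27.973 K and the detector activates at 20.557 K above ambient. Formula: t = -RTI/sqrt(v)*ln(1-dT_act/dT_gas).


dT_act/dT_gas = 0.73489
ln(1 - 0.73489) = -1.3276
t = -155.133 / sqrt(0.979) * -1.3276 = 208.15 s

208.15 s


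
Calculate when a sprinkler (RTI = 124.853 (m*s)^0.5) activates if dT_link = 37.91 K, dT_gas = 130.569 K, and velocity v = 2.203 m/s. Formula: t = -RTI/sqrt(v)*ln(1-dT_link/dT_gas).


dT_link/dT_gas = 0.29034
ln(1 - 0.29034) = -0.34298
t = -124.853 / sqrt(2.203) * -0.34298 = 28.851 s

28.851 s


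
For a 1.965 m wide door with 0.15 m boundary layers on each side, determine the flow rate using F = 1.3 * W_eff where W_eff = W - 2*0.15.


W_eff = 1.965 - 0.30 = 1.665 m
F = 1.3 * 1.665 = 2.1645 persons/s

2.1645 persons/s


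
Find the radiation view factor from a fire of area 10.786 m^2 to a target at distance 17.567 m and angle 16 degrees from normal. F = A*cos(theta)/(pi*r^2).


cos(16 deg) = 0.96126
pi*r^2 = 969.49
F = 10.786 * 0.96126 / 969.49 = 0.010694

0.010694


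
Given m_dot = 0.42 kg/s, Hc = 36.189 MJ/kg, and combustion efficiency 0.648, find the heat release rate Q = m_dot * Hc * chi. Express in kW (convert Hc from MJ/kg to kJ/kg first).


Hc = 36.189 MJ/kg = 36.189 * 1000 kJ/kg = 36189 kJ/kg
Q = 0.42 kg/s * 36189 kJ/kg * 0.648 = 9849.2 kW

9849.2 kW


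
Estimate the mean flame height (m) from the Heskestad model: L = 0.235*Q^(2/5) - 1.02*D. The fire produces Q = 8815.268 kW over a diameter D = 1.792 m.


Q^(2/5) = 37.852
0.235 * Q^(2/5) = 8.8953
1.02 * D = 1.8278
L = 7.0675 m

7.0675 m


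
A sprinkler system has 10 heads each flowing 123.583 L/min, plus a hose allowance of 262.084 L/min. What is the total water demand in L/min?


Sprinkler demand = 10 * 123.583 = 1235.83 L/min
Total = 1235.83 + 262.084 = 1497.914 L/min

1497.914 L/min


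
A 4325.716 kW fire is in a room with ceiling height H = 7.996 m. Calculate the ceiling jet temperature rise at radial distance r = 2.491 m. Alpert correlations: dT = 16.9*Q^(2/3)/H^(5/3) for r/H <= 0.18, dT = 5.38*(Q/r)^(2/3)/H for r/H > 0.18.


r/H = 2.491 / 7.996 = 0.31153
r/H > 0.18, so dT = 5.38*(Q/r)^(2/3)/H
Q/r = 1736.5
(Q/r)^(2/3) = 144.47
dT = 5.38 * 144.47 / 7.996 = 97.207 K

97.207 K


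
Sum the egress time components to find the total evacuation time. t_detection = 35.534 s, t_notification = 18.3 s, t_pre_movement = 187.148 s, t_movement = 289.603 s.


Total = 35.534 + 18.3 + 187.148 + 289.603 = 530.585 s

530.585 s


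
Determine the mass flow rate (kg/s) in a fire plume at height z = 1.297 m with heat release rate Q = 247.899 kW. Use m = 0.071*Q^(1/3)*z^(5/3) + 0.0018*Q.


Q^(1/3) = 6.2819
z^(5/3) = 1.5425
First term = 0.071 * 6.2819 * 1.5425 = 0.68799
Second term = 0.0018 * 247.899 = 0.44622
m = 1.1342 kg/s

1.1342 kg/s


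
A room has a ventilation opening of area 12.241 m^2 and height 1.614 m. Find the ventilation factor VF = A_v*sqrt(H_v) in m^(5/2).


sqrt(H_v) = 1.2704
VF = 12.241 * 1.2704 = 15.551 m^(5/2)

15.551 m^(5/2)


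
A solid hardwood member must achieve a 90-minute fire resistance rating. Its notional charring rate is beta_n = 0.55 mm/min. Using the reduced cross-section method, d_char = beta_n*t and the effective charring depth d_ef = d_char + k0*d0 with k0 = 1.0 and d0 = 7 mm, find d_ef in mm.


d_char = 0.55 * 90 = 49.5 mm
d_ef = 49.5 + 1.0*7 = 56.5 mm

56.5 mm


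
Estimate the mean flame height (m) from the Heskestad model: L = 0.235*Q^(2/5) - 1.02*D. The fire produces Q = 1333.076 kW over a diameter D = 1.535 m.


Q^(2/5) = 17.780
0.235 * Q^(2/5) = 4.1784
1.02 * D = 1.5657
L = 2.6127 m

2.6127 m


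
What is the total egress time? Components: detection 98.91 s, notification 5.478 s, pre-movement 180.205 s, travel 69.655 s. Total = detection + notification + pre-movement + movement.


Total = 98.91 + 5.478 + 180.205 + 69.655 = 354.248 s

354.248 s


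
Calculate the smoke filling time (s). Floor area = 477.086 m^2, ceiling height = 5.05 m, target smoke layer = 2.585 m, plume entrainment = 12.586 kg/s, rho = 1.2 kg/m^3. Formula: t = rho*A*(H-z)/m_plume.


H - z = 2.465 m
t = 1.2 * 477.086 * 2.465 / 12.586 = 112.13 s

112.13 s


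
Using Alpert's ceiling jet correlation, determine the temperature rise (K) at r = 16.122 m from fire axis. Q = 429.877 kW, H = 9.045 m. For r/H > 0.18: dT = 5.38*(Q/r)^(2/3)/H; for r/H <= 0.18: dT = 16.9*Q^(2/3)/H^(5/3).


r/H = 16.122 / 9.045 = 1.7824
r/H > 0.18, so dT = 5.38*(Q/r)^(2/3)/H
Q/r = 26.664
(Q/r)^(2/3) = 8.9252
dT = 5.38 * 8.9252 / 9.045 = 5.3087 K

5.3087 K


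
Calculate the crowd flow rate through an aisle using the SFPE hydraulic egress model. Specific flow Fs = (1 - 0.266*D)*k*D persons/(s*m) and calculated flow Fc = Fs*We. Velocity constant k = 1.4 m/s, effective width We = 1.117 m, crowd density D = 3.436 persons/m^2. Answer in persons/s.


1 - 0.266*D = 1 - 0.266*3.436 = 0.086024
Fs = 0.086024 * 1.4 * 3.436 = 0.41381 persons/(s*m)
Fc = 0.41381 * 1.117 = 0.46223 persons/s

0.46223 persons/s


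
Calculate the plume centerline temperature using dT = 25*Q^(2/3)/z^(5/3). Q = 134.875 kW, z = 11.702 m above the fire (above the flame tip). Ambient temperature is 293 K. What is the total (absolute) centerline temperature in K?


Q^(2/3) = 26.300
z^(5/3) = 60.316
dT = 25 * 26.300 / 60.316 = 10.901 K
T = 293 + 10.901 = 303.90 K

303.90 K


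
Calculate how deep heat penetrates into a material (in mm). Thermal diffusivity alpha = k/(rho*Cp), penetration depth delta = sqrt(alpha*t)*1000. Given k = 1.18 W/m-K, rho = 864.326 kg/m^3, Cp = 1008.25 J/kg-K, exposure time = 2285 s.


alpha = 1.18 / (864.326 * 1008.25) = 1.3541e-06 m^2/s
alpha * t = 0.0030940
delta = sqrt(0.0030940) * 1000 = 55.624 mm

55.624 mm


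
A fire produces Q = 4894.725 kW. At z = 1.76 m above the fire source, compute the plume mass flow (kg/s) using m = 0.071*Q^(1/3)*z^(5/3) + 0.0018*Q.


Q^(1/3) = 16.979
z^(5/3) = 2.5656
First term = 0.071 * 16.979 * 2.5656 = 3.0928
Second term = 0.0018 * 4894.725 = 8.8105
m = 11.903 kg/s

11.903 kg/s


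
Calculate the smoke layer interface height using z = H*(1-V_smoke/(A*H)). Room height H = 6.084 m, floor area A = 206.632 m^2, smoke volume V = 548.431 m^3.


V/(A*H) = 0.43625
1 - 0.43625 = 0.56375
z = 6.084 * 0.56375 = 3.4299 m

3.4299 m


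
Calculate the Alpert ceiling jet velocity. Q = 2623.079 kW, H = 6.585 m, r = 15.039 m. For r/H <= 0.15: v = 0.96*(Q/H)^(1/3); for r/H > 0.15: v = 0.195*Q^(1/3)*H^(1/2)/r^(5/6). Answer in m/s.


r/H = 15.039 / 6.585 = 2.2838
r/H > 0.15, so v = 0.195*Q^(1/3)*H^(1/2)/r^(5/6)
Q^(1/3) = 13.791
H^(1/2) = 2.5661
r^(5/6) = 9.5723
v = 0.195 * 13.791 * 2.5661 / 9.5723 = 0.72094 m/s

0.72094 m/s


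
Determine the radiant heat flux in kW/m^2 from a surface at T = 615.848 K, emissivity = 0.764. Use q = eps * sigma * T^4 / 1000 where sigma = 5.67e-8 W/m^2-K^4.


T^4 = 1.4384e+11
q = 0.764 * 5.67e-8 * 1.4384e+11 / 1000 = 6.2312 kW/m^2

6.2312 kW/m^2


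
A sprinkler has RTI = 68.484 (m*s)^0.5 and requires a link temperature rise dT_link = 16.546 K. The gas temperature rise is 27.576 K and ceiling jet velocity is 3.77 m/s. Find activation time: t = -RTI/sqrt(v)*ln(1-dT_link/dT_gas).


dT_link/dT_gas = 0.60001
ln(1 - 0.60001) = -0.91633
t = -68.484 / sqrt(3.77) * -0.91633 = 32.320 s

32.320 s


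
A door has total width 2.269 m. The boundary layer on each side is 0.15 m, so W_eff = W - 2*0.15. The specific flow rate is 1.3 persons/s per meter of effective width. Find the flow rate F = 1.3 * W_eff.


W_eff = 2.269 - 0.30 = 1.969 m
F = 1.3 * 1.969 = 2.5597 persons/s

2.5597 persons/s


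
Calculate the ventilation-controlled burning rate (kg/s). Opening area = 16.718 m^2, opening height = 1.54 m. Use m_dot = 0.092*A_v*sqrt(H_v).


sqrt(H_v) = 1.2410
m_dot = 0.092 * 16.718 * 1.2410 = 1.9087 kg/s

1.9087 kg/s


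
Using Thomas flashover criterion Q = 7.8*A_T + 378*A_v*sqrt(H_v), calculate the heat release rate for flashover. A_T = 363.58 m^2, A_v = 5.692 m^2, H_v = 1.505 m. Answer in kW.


7.8*A_T = 2835.924
sqrt(H_v) = 1.2268
378*A_v*sqrt(H_v) = 2639.5
Q = 2835.924 + 2639.5 = 5475.4 kW

5475.4 kW


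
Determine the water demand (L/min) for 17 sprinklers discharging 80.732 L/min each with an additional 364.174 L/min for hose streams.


Sprinkler demand = 17 * 80.732 = 1372.444 L/min
Total = 1372.444 + 364.174 = 1736.618 L/min

1736.618 L/min


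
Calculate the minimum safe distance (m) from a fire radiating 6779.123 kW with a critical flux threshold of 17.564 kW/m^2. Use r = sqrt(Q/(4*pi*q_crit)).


4*pi*q_crit = 220.72
Q/(4*pi*q_crit) = 30.714
r = sqrt(30.714) = 5.5420 m

5.5420 m


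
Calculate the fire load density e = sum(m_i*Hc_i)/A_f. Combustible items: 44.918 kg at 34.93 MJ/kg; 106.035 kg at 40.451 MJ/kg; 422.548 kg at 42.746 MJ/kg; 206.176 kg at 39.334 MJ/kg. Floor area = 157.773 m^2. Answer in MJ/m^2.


Total energy = 44.918*34.93 + 106.035*40.451 + 422.548*42.746 + 206.176*39.334
= 1568.986 + 4289.222 + 18062.24 + 8109.727
= 32030.17 MJ
e = 32030.17 / 157.773 = 203.01 MJ/m^2

203.01 MJ/m^2


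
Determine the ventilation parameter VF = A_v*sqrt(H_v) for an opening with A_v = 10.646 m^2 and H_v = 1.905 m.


sqrt(H_v) = 1.3802
VF = 10.646 * 1.3802 = 14.694 m^(5/2)

14.694 m^(5/2)


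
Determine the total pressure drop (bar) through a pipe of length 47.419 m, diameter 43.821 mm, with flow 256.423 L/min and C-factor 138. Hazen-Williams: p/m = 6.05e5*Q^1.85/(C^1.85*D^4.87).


Q^1.85 = 28613
C^1.85 = 9094.4
D^4.87 = 9.8854e+07
p/m = 0.019256 bar/m
p_total = 0.019256 * 47.419 = 0.91308 bar

0.91308 bar


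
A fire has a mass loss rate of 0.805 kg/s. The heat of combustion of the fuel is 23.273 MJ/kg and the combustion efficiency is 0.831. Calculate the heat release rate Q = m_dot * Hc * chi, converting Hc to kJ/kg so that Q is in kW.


Hc = 23.273 MJ/kg = 23.273 * 1000 kJ/kg = 23273 kJ/kg
Q = 0.805 kg/s * 23273 kJ/kg * 0.831 = 15569 kW

15569 kW


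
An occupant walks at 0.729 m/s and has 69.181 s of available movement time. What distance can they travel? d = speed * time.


d = 0.729 * 69.181 = 50.433 m

50.433 m


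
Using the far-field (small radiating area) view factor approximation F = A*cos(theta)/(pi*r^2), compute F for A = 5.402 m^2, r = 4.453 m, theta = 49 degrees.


cos(49 deg) = 0.65606
pi*r^2 = 62.295
F = 5.402 * 0.65606 / 62.295 = 0.056891

0.056891


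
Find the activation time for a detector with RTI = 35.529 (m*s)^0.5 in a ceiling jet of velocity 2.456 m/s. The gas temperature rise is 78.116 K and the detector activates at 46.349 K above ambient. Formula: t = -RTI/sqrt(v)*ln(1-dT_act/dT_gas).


dT_act/dT_gas = 0.59334
ln(1 - 0.59334) = -0.89977
t = -35.529 / sqrt(2.456) * -0.89977 = 20.399 s

20.399 s


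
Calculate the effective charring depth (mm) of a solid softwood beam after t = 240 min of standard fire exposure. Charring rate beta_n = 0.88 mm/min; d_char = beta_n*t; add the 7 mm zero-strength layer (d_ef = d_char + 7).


d_char = 0.88 * 240 = 211.2 mm
d_ef = 211.2 + 1.0*7 = 218.2 mm

218.2 mm


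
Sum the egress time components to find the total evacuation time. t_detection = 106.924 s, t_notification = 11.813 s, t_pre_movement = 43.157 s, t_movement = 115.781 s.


Total = 106.924 + 11.813 + 43.157 + 115.781 = 277.675 s

277.675 s


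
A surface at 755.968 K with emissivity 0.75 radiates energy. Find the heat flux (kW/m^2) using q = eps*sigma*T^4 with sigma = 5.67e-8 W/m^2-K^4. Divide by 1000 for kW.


T^4 = 3.2660e+11
q = 0.75 * 5.67e-8 * 3.2660e+11 / 1000 = 13.889 kW/m^2

13.889 kW/m^2


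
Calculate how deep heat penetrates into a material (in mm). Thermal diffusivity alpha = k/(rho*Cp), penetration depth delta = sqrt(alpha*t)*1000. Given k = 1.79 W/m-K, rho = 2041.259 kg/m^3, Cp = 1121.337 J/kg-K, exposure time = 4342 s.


alpha = 1.79 / (2041.259 * 1121.337) = 7.8202e-07 m^2/s
alpha * t = 0.0033955
delta = sqrt(0.0033955) * 1000 = 58.271 mm

58.271 mm


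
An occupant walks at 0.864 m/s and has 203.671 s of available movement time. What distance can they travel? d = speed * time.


d = 0.864 * 203.671 = 175.97 m

175.97 m


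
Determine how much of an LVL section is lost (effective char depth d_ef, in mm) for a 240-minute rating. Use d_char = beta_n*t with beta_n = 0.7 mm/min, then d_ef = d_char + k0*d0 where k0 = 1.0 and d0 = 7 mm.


d_char = 0.7 * 240 = 168 mm
d_ef = 168 + 1.0*7 = 175 mm

175 mm


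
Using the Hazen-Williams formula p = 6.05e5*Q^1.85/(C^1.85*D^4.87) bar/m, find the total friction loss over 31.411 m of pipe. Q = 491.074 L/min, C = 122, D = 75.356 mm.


Q^1.85 = 95197
C^1.85 = 7240.5
D^4.87 = 1.3854e+09
p/m = 0.0057418 bar/m
p_total = 0.0057418 * 31.411 = 0.18036 bar

0.18036 bar


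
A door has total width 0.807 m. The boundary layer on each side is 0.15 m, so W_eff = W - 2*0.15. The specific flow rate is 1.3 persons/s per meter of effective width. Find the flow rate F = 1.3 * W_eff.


W_eff = 0.807 - 0.30 = 0.507 m
F = 1.3 * 0.507 = 0.65910 persons/s

0.65910 persons/s


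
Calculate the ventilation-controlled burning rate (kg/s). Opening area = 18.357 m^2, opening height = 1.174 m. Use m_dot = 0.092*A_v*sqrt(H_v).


sqrt(H_v) = 1.0835
m_dot = 0.092 * 18.357 * 1.0835 = 1.8299 kg/s

1.8299 kg/s


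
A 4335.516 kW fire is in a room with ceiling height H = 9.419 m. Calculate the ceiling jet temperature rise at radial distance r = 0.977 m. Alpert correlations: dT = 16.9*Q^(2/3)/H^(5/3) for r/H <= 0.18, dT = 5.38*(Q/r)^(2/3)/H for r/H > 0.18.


r/H = 0.977 / 9.419 = 0.10373
r/H <= 0.18, so dT = 16.9*Q^(2/3)/H^(5/3)
Q^(2/3) = 265.89
H^(5/3) = 42.009
dT = 16.9 * 265.89 / 42.009 = 106.96 K

106.96 K


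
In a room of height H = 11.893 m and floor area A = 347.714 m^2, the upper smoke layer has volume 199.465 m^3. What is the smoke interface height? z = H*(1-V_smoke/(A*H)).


V/(A*H) = 0.048234
1 - 0.048234 = 0.95177
z = 11.893 * 0.95177 = 11.319 m

11.319 m


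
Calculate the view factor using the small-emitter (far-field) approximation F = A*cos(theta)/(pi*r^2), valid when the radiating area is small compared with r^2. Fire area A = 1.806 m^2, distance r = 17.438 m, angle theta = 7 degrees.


cos(7 deg) = 0.99255
pi*r^2 = 955.31
F = 1.806 * 0.99255 / 955.31 = 0.0018764

0.0018764


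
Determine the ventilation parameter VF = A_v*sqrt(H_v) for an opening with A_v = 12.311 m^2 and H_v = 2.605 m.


sqrt(H_v) = 1.6140
VF = 12.311 * 1.6140 = 19.870 m^(5/2)

19.870 m^(5/2)


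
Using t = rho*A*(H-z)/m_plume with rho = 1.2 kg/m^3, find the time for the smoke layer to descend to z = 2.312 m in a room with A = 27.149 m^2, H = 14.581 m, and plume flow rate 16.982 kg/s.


H - z = 12.269 m
t = 1.2 * 27.149 * 12.269 / 16.982 = 23.537 s

23.537 s
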